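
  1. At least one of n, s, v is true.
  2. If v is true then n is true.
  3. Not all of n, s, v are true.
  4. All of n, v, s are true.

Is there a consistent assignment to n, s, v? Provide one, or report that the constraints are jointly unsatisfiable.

Case n = True:
  (4) forces v = True.
  (3) with n=T, v=T forces s = False.
  Constraint (4) is violated (s=F) — contradiction.
Case n = False:
  Constraint (4) is violated (n=F) — contradiction.
Both cases fail — unsatisfiable.

Unsatisfiable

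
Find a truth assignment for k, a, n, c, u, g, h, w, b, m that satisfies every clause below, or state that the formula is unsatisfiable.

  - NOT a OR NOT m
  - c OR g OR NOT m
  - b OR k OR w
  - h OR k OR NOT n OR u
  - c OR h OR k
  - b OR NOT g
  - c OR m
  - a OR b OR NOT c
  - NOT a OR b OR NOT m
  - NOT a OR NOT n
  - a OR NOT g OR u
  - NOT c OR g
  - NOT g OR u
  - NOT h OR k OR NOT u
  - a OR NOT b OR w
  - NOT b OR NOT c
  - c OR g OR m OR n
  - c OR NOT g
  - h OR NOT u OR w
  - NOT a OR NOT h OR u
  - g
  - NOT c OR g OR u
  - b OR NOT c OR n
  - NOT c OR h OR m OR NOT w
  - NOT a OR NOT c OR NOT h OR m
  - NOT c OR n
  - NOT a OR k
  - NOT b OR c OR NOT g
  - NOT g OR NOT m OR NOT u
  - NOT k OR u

Case g = True:
  (b OR NOT g) forces b = True.
  (NOT g OR u) forces u = True.
  (NOT b OR NOT c) forces c = False.
  Clause (c OR NOT g) is falsified — contradiction.
Case g = False:
  Clause (g) is falsified — contradiction.
Both cases fail, so the formula is unsatisfiable.

Unsatisfiable — no assignment works.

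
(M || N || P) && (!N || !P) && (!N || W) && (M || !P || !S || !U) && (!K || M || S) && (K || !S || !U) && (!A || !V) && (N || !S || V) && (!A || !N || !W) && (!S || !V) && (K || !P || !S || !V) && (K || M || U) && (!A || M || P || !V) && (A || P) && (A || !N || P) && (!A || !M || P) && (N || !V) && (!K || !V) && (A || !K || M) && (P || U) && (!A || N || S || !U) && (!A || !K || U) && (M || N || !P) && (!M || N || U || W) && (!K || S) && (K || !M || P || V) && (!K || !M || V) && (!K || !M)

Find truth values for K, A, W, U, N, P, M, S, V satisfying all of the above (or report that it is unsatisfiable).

K=F; A=F; W=T; U=T; N=F; P=T; M=T; S=F; V=F

Set K = False.
Set A = False.
  then (A || P) forces P = True.
  then (!N || !P) forces N = False.
  then (N || !V) forces V = False.
  then (M || N || !P) forces M = True.
  then (N || !S || V) forces S = False.
Set W = True.
Set U = True.
All clauses satisfied.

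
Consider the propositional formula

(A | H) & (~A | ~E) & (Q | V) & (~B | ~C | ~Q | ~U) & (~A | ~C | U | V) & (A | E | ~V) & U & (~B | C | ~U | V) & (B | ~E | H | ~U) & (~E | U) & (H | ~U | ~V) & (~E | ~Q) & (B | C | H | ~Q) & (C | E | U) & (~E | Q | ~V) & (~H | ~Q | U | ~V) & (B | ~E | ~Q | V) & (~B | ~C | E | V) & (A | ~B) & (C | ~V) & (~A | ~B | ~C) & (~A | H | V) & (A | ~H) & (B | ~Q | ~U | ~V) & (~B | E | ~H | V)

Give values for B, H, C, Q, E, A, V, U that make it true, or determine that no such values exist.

Unit clause (U) forces U = True.
Try B = True:
  (A | ~B) forces A = True.
  (~A | ~E) forces E = False.
  (~A | ~B | ~C) forces C = False.
  (~B | C | ~U | V) forces V = True.
  clause (C | ~V) is falsified — backtrack.
So B = False.
Try H = False:
  (A | H) forces A = True.
  (~A | ~E) forces E = False.
  (H | ~U | ~V) forces V = False.
  clause (~A | H | V) is falsified — backtrack.
So H = True.
  then (A | ~H) forces A = True.
  then (~A | ~E) forces E = False.
Set C = True.
Set Q = False.
  then (Q | V) forces V = True.
All clauses satisfied.

B=F, H=T, C=T, Q=F, E=F, A=T, V=T, U=T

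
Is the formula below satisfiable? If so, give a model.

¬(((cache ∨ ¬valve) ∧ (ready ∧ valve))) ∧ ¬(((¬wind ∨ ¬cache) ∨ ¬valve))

ready = False, cache = True, valve = True, wind = True

  ¬(((cache ∨ ¬valve) ∧ (ready ∧ valve))) = True
    (cache ∨ ¬valve) ∧ (ready ∧ valve) = False
      cache ∨ ¬valve = True
        ¬valve = False
      ready ∧ valve = False
  ¬(((¬wind ∨ ¬cache) ∨ ¬valve)) = True
    (¬wind ∨ ¬cache) ∨ ¬valve = False
      ¬wind ∨ ¬cache = False
        ¬wind = False
        ¬cache = False
      ¬valve = False
Both conjuncts True, so the formula holds.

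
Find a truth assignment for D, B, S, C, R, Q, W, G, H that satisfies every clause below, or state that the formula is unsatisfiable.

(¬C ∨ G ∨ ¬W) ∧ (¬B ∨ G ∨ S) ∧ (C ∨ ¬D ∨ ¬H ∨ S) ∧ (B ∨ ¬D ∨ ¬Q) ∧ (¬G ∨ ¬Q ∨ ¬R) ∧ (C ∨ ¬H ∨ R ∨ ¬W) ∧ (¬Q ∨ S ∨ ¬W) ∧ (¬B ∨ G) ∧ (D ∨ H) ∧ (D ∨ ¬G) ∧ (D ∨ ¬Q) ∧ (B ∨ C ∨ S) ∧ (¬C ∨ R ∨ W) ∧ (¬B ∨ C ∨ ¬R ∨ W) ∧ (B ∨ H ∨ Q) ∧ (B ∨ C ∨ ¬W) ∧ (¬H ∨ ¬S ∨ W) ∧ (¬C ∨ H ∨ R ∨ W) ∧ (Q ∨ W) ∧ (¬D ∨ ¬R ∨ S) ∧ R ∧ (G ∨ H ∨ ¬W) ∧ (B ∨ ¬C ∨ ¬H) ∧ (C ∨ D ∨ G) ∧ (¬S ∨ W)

Unit clause (R) forces R = True.
Set D = True.
  then (¬D ∨ ¬R ∨ S) forces S = True.
  then (¬S ∨ W) forces W = True.
Try B = False:
  (B ∨ ¬D ∨ ¬Q) forces Q = False.
  (B ∨ H ∨ Q) forces H = True.
  (B ∨ C ∨ ¬W) forces C = True.
  clause (B ∨ ¬C ∨ ¬H) is falsified — backtrack.
So B = True.
  then (¬B ∨ G) forces G = True.
  then (¬G ∨ ¬Q ∨ ¬R) forces Q = False.
Set C = False.
Set H = True.
All clauses satisfied.

D = True; B = True; S = True; C = False; R = True; Q = False; W = True; G = True; H = True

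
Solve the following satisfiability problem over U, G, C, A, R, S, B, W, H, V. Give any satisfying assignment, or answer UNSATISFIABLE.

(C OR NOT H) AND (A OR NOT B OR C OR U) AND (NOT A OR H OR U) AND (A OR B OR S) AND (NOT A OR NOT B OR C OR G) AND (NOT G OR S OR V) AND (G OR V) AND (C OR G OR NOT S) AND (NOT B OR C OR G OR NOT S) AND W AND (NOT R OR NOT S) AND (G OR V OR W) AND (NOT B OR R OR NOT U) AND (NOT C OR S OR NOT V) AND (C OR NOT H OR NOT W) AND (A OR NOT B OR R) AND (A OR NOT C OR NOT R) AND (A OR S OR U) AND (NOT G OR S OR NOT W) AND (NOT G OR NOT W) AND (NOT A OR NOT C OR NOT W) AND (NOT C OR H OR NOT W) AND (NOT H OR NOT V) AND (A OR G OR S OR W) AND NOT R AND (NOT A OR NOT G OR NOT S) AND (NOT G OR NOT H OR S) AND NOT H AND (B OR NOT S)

U = True, G = False, C = False, A = True, R = False, S = False, B = False, W = True, H = False, V = True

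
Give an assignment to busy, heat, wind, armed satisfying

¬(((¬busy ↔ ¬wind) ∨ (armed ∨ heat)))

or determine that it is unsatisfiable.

busy=T, heat=F, wind=F, armed=F

  ¬(((¬busy ↔ ¬wind) ∨ (armed ∨ heat))) = True
    (¬busy ↔ ¬wind) ∨ (armed ∨ heat) = False
      ¬busy ↔ ¬wind = False
        ¬busy = False
        ¬wind = True
      armed ∨ heat = False
The formula evaluates to True.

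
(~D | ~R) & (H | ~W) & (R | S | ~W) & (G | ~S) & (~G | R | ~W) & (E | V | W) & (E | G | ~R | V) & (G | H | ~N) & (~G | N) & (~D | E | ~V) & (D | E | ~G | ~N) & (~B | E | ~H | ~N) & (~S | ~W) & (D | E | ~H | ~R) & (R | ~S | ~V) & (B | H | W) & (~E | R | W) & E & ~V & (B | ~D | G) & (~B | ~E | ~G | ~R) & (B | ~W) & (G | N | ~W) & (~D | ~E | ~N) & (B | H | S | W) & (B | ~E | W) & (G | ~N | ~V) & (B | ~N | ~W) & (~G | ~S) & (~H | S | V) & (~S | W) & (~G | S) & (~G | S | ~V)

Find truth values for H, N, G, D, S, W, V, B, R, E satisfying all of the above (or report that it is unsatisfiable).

H = False, N = False, G = False, D = False, S = False, W = False, V = False, B = True, R = True, E = True

Unit clause (E) forces E = True.
Unit clause (~V) forces V = False.
Set H = False.
  then (H | ~W) forces W = False.
  then (B | H | W) forces B = True.
  then (~E | R | W) forces R = True.
  then (~B | ~E | ~G | ~R) forces G = False.
  then (~S | W) forces S = False.
  then (~D | ~R) forces D = False.
  then (G | H | ~N) forces N = False.
All clauses satisfied.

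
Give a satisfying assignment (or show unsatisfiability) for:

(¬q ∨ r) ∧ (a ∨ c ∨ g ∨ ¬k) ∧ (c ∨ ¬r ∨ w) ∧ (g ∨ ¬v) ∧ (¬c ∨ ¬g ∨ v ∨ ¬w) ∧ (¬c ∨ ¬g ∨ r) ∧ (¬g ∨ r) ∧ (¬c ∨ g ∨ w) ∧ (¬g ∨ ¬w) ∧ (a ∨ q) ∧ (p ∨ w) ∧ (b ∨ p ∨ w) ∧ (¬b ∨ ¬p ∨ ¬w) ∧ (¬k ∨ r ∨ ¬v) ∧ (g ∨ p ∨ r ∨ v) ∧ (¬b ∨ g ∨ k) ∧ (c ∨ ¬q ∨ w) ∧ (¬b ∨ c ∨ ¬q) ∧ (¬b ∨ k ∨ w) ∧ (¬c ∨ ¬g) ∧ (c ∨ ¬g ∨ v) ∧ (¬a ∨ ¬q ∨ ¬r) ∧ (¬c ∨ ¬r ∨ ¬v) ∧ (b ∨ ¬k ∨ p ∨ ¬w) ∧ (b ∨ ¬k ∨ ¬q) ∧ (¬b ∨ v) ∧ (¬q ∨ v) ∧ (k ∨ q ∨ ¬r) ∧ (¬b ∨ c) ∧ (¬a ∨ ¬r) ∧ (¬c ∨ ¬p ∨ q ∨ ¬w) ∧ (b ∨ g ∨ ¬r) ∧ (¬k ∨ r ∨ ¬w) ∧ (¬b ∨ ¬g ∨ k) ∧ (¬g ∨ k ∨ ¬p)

Set a = True.
  then (¬a ∨ ¬r) forces r = False.
  then (¬q ∨ r) forces q = False.
  then (¬g ∨ r) forces g = False.
  then (g ∨ ¬v) forces v = False.
  then (g ∨ p ∨ r ∨ v) forces p = True.
  then (¬b ∨ v) forces b = False.
Set w = True.
  then (¬c ∨ ¬p ∨ q ∨ ¬w) forces c = False.
  then (¬k ∨ r ∨ ¬w) forces k = False.
All clauses satisfied.

a = True, v = False, w = True, r = False, g = False, k = False, q = False, b = False, p = True, c = False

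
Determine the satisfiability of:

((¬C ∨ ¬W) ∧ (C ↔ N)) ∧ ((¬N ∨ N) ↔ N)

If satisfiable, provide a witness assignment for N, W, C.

N = True, W = False, C = True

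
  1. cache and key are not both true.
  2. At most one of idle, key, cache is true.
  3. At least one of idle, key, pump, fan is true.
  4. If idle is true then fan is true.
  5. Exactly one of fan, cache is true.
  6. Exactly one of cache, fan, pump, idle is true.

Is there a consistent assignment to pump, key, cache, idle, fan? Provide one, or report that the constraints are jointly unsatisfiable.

pump = False, key = False, cache = False, idle = False, fan = True

  (1) cache=F, key=F — not both ✓
  (2) {idle, key, cache}: 0 true — at most one ✓
  (3) {idle, key, pump, fan}: 1 true — at least one ✓
  (4) idle=F ⇒ fan: vacuous ✓
  (5) {fan, cache}: 1 true — exactly one ✓
  (6) {cache, fan, pump, idle}: 1 true — exactly one ✓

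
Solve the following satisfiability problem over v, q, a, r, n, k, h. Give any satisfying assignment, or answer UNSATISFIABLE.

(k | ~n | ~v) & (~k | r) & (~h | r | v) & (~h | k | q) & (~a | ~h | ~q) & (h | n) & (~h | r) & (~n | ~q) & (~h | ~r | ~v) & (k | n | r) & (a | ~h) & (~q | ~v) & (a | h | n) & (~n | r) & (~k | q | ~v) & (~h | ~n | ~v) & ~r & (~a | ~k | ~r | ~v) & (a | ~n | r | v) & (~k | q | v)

No satisfying assignment exists.

Case r = True:
  Clause (~r) is falsified — contradiction.
Case r = False:
  (~k | r) forces k = False.
  (~h | r) forces h = False.
  (h | n) forces n = True.
  Clause (~n | r) is falsified — contradiction.
Both cases fail, so the formula is unsatisfiable.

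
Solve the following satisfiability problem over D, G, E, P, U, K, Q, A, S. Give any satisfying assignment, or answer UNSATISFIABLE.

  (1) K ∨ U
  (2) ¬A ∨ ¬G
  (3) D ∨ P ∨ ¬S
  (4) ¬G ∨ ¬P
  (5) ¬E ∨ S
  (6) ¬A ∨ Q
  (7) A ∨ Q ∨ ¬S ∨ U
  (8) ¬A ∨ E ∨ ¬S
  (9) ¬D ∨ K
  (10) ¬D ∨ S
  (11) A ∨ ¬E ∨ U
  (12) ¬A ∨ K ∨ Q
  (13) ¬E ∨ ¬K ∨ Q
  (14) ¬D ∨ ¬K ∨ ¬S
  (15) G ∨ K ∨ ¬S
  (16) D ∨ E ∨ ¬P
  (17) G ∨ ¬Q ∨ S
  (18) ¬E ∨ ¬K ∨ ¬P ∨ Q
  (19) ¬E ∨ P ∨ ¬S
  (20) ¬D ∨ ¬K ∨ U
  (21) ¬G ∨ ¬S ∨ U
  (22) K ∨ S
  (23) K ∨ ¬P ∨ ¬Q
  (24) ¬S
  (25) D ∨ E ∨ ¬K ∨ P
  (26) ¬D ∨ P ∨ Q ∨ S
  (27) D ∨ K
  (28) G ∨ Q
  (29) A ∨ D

Case S = True:
  Clause (¬S) is falsified — contradiction.
Case S = False:
  (¬E ∨ S) forces E = False.
  (¬D ∨ S) forces D = False.
  (D ∨ E ∨ ¬P) forces P = False.
  (K ∨ S) forces K = True.
  Clause (D ∨ E ∨ ¬K ∨ P) is falsified — contradiction.
Both cases fail, so the formula is unsatisfiable.

UNSATISFIABLE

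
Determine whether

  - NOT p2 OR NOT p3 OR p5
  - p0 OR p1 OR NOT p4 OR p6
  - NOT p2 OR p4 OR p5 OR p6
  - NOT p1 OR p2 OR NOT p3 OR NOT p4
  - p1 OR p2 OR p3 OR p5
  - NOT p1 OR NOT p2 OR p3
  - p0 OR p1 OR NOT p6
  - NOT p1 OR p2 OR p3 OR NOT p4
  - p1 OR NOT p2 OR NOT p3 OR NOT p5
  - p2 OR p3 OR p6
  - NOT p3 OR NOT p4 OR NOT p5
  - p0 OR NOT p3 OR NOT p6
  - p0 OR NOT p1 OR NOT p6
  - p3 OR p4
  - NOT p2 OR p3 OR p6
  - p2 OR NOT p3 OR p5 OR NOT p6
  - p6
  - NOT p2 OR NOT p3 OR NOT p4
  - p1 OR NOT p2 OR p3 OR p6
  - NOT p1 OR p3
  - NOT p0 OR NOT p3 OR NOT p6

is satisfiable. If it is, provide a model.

p0 = True; p1 = False; p2 = True; p3 = False; p4 = True; p5 = False; p6 = True

Unit clause (p6) forces p6 = True.
Try p0 = False:
  (p0 OR p1 OR NOT p6) forces p1 = True.
  clause (p0 OR NOT p1 OR NOT p6) is falsified — backtrack.
So p0 = True.
  then (NOT p0 OR NOT p3 OR NOT p6) forces p3 = False.
  then (p3 OR p4) forces p4 = True.
  then (NOT p1 OR p3) forces p1 = False.
Set p2 = True.
Set p5 = False.
All clauses satisfied.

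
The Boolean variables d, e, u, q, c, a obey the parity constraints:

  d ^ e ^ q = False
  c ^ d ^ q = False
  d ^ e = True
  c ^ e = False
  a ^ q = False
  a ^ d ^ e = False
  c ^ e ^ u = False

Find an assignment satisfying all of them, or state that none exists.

d: False, e: True, u: False, q: True, c: True, a: True

d ^ e ^ q = F ^ T ^ T = False ✓
c ^ d ^ q = T ^ F ^ T = False ✓
d ^ e = F ^ T = True ✓
c ^ e = T ^ T = False ✓
a ^ q = T ^ T = False ✓
a ^ d ^ e = T ^ F ^ T = False ✓
c ^ e ^ u = T ^ T ^ F = False ✓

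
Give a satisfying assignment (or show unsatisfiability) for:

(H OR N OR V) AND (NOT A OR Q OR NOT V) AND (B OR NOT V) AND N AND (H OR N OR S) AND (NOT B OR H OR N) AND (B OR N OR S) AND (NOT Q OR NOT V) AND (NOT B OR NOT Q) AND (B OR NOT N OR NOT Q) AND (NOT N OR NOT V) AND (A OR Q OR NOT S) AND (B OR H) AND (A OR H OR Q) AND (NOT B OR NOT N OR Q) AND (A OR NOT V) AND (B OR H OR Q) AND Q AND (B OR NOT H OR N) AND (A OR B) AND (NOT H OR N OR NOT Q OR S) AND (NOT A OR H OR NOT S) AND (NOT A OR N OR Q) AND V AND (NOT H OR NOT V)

UNSATISFIABLE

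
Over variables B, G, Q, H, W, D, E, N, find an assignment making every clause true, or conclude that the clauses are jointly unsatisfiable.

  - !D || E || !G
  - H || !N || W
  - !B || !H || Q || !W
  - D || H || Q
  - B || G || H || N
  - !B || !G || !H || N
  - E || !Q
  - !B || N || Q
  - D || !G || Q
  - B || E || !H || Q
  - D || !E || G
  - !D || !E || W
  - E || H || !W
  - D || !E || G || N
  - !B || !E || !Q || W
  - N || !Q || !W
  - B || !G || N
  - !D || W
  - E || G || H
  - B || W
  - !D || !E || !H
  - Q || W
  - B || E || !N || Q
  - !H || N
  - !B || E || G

B: False; G: True; Q: True; H: False; W: True; D: True; E: True; N: True

Set B = False.
  then (B || W) forces W = True.
Set G = True.
  then (B || !G || N) forces N = True.
Set Q = True.
  then (E || !Q) forces E = True.
Set H = False.
Set D = True.
All clauses satisfied.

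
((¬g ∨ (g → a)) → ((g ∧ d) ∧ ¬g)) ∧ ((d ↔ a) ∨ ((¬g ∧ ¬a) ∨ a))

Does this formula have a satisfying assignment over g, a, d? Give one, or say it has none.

g: True, a: False, d: False

  (¬g ∨ (g → a)) → ((g ∧ d) ∧ ¬g) = True
    ¬g ∨ (g → a) = False
      ¬g = False
      g → a = False
    (g ∧ d) ∧ ¬g = False
      g ∧ d = False
      ¬g = False
  (d ↔ a) ∨ ((¬g ∧ ¬a) ∨ a) = True
    d ↔ a = True
    (¬g ∧ ¬a) ∨ a = False
      ¬g ∧ ¬a = False
        ¬g = False
        ¬a = True
Both conjuncts True, so the formula holds.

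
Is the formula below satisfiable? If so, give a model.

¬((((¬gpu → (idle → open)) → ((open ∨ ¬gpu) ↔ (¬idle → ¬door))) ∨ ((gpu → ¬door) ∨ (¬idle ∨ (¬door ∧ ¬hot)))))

idle = True, gpu = True, hot = True, door = True, open = False

  ¬((((¬gpu → (idle → open)) → ((open ∨ ¬gpu) ↔ (¬idle → ¬door))) ∨ ((gpu → ¬door) ∨ (¬idle ∨ (¬door ∧ ¬hot))))) = True
    ((¬gpu → (idle → open)) → ((open ∨ ¬gpu) ↔ (¬idle → ¬door))) ∨ ((gpu → ¬door) ∨ (¬idle ∨ (¬door ∧ ¬hot))) = False
      (¬gpu → (idle → open)) → ((open ∨ ¬gpu) ↔ (¬idle → ¬door)) = False
        ¬gpu → (idle → open) = True
          ¬gpu = False
          idle → open = False
        (open ∨ ¬gpu) ↔ (¬idle → ¬door) = False
          open ∨ ¬gpu = False
            ¬gpu = False
          ¬idle → ¬door = True
            ¬idle = False
            ¬door = False
      (gpu → ¬door) ∨ (¬idle ∨ (¬door ∧ ¬hot)) = False
        gpu → ¬door = False
          ¬door = False
        ¬idle ∨ (¬door ∧ ¬hot) = False
          ¬idle = False
          ¬door ∧ ¬hot = False
            ¬door = False
            ¬hot = False
The formula evaluates to True.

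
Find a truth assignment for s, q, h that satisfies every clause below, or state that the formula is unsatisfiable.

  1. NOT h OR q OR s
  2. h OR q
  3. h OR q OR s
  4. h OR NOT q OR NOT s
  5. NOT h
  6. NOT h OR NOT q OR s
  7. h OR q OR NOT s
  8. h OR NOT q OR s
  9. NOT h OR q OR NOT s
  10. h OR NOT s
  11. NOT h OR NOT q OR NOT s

No satisfying assignment exists.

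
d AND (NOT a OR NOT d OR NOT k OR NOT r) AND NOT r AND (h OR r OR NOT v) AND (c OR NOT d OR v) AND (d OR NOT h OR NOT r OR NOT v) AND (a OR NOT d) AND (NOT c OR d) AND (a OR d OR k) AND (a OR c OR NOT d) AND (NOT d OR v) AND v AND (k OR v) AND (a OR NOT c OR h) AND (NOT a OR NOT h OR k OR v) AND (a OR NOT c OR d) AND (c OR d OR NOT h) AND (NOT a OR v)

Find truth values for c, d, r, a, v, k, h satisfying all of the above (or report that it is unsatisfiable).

c=T, d=T, r=F, a=T, v=T, k=F, h=T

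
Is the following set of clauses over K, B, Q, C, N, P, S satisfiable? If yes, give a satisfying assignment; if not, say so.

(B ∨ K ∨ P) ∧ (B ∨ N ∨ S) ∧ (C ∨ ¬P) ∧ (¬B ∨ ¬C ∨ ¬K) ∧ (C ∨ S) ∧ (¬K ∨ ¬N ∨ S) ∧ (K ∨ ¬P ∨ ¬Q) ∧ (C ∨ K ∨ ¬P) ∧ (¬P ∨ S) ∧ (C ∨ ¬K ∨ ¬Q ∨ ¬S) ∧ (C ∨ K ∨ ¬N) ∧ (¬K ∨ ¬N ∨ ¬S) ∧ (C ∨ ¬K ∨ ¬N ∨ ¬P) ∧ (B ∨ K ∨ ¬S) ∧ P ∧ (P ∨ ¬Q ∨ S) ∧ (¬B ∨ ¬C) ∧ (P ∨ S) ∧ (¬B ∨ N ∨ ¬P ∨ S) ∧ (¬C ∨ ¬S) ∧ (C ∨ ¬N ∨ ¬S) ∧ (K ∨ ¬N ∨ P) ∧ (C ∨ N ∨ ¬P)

No satisfying assignment exists.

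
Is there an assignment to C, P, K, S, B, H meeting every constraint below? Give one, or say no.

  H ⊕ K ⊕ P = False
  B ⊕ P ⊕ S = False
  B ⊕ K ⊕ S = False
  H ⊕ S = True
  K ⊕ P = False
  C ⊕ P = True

C=T, P=F, K=F, S=T, B=T, H=F

H ⊕ K ⊕ P = F ⊕ F ⊕ F = False ✓
B ⊕ P ⊕ S = T ⊕ F ⊕ T = False ✓
B ⊕ K ⊕ S = T ⊕ F ⊕ T = False ✓
H ⊕ S = F ⊕ T = True ✓
K ⊕ P = F ⊕ F = False ✓
C ⊕ P = T ⊕ F = True ✓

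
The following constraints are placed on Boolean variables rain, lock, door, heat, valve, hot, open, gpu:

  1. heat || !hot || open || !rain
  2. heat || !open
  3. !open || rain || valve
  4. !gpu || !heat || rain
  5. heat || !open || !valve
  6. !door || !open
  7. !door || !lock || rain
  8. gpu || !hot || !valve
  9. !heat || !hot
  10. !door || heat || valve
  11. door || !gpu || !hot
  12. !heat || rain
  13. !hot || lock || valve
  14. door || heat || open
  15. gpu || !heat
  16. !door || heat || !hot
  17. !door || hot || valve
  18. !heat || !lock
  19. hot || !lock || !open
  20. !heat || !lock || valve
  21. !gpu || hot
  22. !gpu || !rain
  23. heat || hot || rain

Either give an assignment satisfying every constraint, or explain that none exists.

rain: True, lock: False, door: True, heat: False, valve: True, hot: False, open: False, gpu: False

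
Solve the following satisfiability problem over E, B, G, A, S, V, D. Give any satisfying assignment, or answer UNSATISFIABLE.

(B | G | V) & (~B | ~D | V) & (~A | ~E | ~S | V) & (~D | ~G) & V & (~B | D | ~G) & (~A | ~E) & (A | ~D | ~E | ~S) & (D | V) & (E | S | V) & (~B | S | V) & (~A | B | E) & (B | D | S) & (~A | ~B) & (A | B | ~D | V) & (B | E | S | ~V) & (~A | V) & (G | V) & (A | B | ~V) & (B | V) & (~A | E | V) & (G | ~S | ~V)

E = True, B = True, G = False, A = False, S = False, V = True, D = True

Unit clause (V) forces V = True.
Set E = True.
  then (~A | ~E) forces A = False.
  then (A | B | ~V) forces B = True.
Set G = False.
  then (G | ~S | ~V) forces S = False.
Set D = True.
All clauses satisfied.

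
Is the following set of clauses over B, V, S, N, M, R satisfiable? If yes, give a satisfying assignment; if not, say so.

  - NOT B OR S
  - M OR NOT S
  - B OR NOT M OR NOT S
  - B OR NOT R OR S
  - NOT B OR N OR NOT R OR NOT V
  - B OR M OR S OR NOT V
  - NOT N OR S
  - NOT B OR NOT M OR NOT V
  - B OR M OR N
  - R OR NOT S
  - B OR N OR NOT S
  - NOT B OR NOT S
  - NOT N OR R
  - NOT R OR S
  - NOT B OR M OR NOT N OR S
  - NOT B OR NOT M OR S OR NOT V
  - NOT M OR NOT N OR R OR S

B=F, V=F, S=F, N=F, M=T, R=F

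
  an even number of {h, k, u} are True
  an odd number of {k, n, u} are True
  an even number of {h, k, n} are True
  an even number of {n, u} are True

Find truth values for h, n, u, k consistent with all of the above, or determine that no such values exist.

h: True, n: False, u: False, k: True

{h, k, u}: 2 true → even ✓
{k, n, u}: 1 true → odd ✓
{h, k, n}: 2 true → even ✓
{n, u}: 0 true → even ✓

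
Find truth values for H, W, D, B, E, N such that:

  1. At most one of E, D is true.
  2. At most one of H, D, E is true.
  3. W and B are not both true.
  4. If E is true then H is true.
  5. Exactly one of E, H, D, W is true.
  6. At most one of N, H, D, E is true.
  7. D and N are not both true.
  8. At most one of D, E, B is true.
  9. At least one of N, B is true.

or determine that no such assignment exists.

H = True, W = False, D = False, B = True, E = False, N = False

  (1) {E, D}: 0 true — at most one ✓
  (2) {H, D, E}: 1 true — at most one ✓
  (3) W=F, B=T — not both ✓
  (4) E=F ⇒ H: vacuous ✓
  (5) {E, H, D, W}: 1 true — exactly one ✓
  (6) {N, H, D, E}: 1 true — at most one ✓
  (7) D=F, N=F — not both ✓
  (8) {D, E, B}: 1 true — at most one ✓
  (9) {N, B}: 1 true — at least one ✓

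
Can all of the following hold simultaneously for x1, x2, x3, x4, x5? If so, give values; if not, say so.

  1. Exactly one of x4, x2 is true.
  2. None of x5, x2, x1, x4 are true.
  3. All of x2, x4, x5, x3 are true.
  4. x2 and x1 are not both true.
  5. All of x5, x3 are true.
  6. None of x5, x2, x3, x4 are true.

UNSATISFIABLE

Case x2 = True:
  Constraint (2) is violated (x2=T) — contradiction.
Case x2 = False:
  Constraint (3) is violated (x2=F) — contradiction.
Both cases fail — unsatisfiable.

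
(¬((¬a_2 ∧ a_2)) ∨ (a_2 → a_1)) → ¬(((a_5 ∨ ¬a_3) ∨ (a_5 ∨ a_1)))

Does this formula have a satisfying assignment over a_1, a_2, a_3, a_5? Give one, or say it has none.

a_1 = False, a_2 = True, a_3 = True, a_5 = False

  (¬((¬a_2 ∧ a_2)) ∨ (a_2 → a_1)) → ¬(((a_5 ∨ ¬a_3) ∨ (a_5 ∨ a_1))) = True
    ¬((¬a_2 ∧ a_2)) ∨ (a_2 → a_1) = True
      ¬((¬a_2 ∧ a_2)) = True
        ¬a_2 ∧ a_2 = False
          ¬a_2 = False
      a_2 → a_1 = False
    ¬(((a_5 ∨ ¬a_3) ∨ (a_5 ∨ a_1))) = True
      (a_5 ∨ ¬a_3) ∨ (a_5 ∨ a_1) = False
        a_5 ∨ ¬a_3 = False
          ¬a_3 = False
        a_5 ∨ a_1 = False
The formula evaluates to True.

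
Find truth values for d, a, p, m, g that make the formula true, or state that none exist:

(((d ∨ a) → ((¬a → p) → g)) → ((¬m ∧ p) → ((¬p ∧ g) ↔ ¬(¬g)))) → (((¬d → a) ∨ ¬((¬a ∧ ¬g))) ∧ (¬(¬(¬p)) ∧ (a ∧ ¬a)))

d = True, a = False, p = True, m = False, g = True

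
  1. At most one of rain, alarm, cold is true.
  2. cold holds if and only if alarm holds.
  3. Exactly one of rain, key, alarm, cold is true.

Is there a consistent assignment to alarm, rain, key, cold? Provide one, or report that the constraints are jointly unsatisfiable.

alarm = False; rain = False; key = True; cold = False

  (1) {rain, alarm, cold}: 0 true — at most one ✓
  (2) cold=F, alarm=F — same ✓
  (3) {rain, key, alarm, cold}: 1 true — exactly one ✓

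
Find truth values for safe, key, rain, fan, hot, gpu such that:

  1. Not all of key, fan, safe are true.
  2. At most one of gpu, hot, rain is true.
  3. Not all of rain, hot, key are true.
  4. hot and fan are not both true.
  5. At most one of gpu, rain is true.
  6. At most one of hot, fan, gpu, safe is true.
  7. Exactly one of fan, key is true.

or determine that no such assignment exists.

safe = False, key = True, rain = True, fan = False, hot = False, gpu = False

  (1) {key, fan, safe}: 1/3 true — not all ✓
  (2) {gpu, hot, rain}: 1 true — at most one ✓
  (3) {rain, hot, key}: 2/3 true — not all ✓
  (4) hot=F, fan=F — not both ✓
  (5) {gpu, rain}: 1 true — at most one ✓
  (6) {hot, fan, gpu, safe}: 0 true — at most one ✓
  (7) {fan, key}: 1 true — exactly one ✓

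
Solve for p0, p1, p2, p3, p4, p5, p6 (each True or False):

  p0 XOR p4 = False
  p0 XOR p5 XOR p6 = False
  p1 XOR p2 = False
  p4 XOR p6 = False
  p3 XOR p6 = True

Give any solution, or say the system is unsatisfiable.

p0 = False; p1 = False; p2 = False; p3 = True; p4 = False; p5 = False; p6 = False

p0 XOR p4 = F XOR F = False ✓
p0 XOR p5 XOR p6 = F XOR F XOR F = False ✓
p1 XOR p2 = F XOR F = False ✓
p4 XOR p6 = F XOR F = False ✓
p3 XOR p6 = T XOR F = True ✓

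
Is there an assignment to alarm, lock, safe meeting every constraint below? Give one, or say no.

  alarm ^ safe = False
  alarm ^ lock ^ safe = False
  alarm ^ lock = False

alarm: False, lock: False, safe: False

alarm ^ safe = F ^ F = False ✓
alarm ^ lock ^ safe = F ^ F ^ F = False ✓
alarm ^ lock = F ^ F = False ✓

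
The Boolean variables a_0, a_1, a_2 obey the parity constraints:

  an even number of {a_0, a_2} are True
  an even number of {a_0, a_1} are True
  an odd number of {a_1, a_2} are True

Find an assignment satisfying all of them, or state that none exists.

Unsatisfiable

Adding constraints 1, 2, 3 mod 2: every variable appears an even number of times on the left, so the left side is 0.
But the right sides sum to 1 (mod 2). 0 ≠ 1 — the system is inconsistent.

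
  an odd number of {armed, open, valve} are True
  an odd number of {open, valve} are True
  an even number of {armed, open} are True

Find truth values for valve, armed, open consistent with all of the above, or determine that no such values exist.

valve = True; armed = False; open = False

{armed, open, valve}: 1 true → odd ✓
{open, valve}: 1 true → odd ✓
{armed, open}: 0 true → even ✓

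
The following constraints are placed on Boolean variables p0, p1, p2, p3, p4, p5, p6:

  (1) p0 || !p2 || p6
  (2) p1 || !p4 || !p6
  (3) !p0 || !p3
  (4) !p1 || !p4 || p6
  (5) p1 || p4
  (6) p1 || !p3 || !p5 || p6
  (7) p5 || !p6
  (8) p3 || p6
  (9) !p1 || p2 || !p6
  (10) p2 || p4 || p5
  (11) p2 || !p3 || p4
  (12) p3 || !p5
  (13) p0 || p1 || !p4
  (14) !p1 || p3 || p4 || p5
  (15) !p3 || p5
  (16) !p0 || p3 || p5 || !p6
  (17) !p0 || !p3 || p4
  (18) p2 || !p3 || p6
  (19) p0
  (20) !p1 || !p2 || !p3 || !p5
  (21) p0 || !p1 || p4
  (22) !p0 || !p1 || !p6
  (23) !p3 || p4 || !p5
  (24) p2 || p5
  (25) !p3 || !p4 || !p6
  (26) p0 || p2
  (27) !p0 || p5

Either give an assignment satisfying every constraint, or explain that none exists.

The formula is unsatisfiable.

Case p0 = True:
  (!p0 || !p3) forces p3 = False.
  (p3 || p6) forces p6 = True.
  (p5 || !p6) forces p5 = True.
  Clause (p3 || !p5) is falsified — contradiction.
Case p0 = False:
  Clause (p0) is falsified — contradiction.
Both cases fail, so the formula is unsatisfiable.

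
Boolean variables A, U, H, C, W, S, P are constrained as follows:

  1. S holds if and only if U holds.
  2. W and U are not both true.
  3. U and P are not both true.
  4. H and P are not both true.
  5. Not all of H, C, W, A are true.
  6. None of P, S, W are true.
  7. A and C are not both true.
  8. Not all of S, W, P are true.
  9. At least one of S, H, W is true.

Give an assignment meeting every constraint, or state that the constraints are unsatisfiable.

A = True; U = False; H = True; C = False; W = False; S = False; P = False

  (1) S=F, U=F — same ✓
  (2) W=F, U=F — not both ✓
  (3) U=F, P=F — not both ✓
  (4) H=T, P=F — not both ✓
  (5) {H, C, W, A}: 2/4 true — not all ✓
  (6) {P, S, W}: 0 true — none ✓
  (7) A=T, C=F — not both ✓
  (8) {S, W, P}: 0/3 true — not all ✓
  (9) {S, H, W}: 1 true — at least one ✓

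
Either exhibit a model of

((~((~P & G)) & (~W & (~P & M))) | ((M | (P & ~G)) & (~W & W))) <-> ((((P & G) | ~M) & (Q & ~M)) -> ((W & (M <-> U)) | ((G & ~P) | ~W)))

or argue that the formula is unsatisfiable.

M=F, U=T, W=T, G=F, Q=T, P=F

  ((~((~P & G)) & (~W & (~P & M))) | ((M | (P & ~G)) & (~W & W))) <-> ((((P & G) | ~M) & (Q & ~M)) -> ((W & (M <-> U)) | ((G & ~P) | ~W))) = True
    (~((~P & G)) & (~W & (~P & M))) | ((M | (P & ~G)) & (~W & W)) = False
      ~((~P & G)) & (~W & (~P & M)) = False
        ~((~P & G)) = True
          ~P & G = False
            ~P = True
        ~W & (~P & M) = False
          ~W = False
          ~P & M = False
            ~P = True
      (M | (P & ~G)) & (~W & W) = False
        M | (P & ~G) = False
          P & ~G = False
            ~G = True
        ~W & W = False
          ~W = False
    (((P & G) | ~M) & (Q & ~M)) -> ((W & (M <-> U)) | ((G & ~P) | ~W)) = False
      ((P & G) | ~M) & (Q & ~M) = True
        (P & G) | ~M = True
          P & G = False
          ~M = True
        Q & ~M = True
          ~M = True
      (W & (M <-> U)) | ((G & ~P) | ~W) = False
        W & (M <-> U) = False
          M <-> U = False
        (G & ~P) | ~W = False
          G & ~P = False
            ~P = True
          ~W = False
The formula evaluates to True.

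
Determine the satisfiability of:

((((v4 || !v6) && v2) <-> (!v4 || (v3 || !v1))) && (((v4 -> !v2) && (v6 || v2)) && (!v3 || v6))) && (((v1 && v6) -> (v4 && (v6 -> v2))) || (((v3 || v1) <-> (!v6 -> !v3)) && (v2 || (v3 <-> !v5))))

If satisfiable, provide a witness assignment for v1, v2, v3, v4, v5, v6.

v1=T, v2=F, v3=F, v4=T, v5=T, v6=T

  (((v4 || !v6) && v2) <-> (!v4 || (v3 || !v1))) && (((v4 -> !v2) && (v6 || v2)) && (!v3 || v6)) = True
    ((v4 || !v6) && v2) <-> (!v4 || (v3 || !v1)) = True
      (v4 || !v6) && v2 = False
        v4 || !v6 = True
          !v6 = False
      !v4 || (v3 || !v1) = False
        !v4 = False
        v3 || !v1 = False
          !v1 = False
    ((v4 -> !v2) && (v6 || v2)) && (!v3 || v6) = True
      (v4 -> !v2) && (v6 || v2) = True
        v4 -> !v2 = True
          !v2 = True
        v6 || v2 = True
      !v3 || v6 = True
        !v3 = True
  ((v1 && v6) -> (v4 && (v6 -> v2))) || (((v3 || v1) <-> (!v6 -> !v3)) && (v2 || (v3 <-> !v5))) = True
    (v1 && v6) -> (v4 && (v6 -> v2)) = False
      v1 && v6 = True
      v4 && (v6 -> v2) = False
        v6 -> v2 = False
    ((v3 || v1) <-> (!v6 -> !v3)) && (v2 || (v3 <-> !v5)) = True
      (v3 || v1) <-> (!v6 -> !v3) = True
        v3 || v1 = True
        !v6 -> !v3 = True
          !v6 = False
          !v3 = True
      v2 || (v3 <-> !v5) = True
        v3 <-> !v5 = True
          !v5 = False
Both conjuncts True, so the formula holds.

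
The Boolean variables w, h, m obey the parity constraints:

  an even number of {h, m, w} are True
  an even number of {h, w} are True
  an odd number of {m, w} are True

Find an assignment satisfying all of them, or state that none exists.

w=T, h=T, m=F

{h, m, w}: 2 true → even ✓
{h, w}: 2 true → even ✓
{m, w}: 1 true → odd ✓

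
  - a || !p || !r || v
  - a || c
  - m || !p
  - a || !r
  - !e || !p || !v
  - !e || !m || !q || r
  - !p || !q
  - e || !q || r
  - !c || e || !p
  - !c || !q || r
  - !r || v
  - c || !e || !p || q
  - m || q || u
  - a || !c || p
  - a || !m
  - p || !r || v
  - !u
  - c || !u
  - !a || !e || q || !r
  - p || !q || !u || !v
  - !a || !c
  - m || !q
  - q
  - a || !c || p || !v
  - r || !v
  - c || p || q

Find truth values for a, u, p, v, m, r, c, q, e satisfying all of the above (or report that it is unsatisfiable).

a: True; u: False; p: False; v: True; m: True; r: True; c: False; q: True; e: False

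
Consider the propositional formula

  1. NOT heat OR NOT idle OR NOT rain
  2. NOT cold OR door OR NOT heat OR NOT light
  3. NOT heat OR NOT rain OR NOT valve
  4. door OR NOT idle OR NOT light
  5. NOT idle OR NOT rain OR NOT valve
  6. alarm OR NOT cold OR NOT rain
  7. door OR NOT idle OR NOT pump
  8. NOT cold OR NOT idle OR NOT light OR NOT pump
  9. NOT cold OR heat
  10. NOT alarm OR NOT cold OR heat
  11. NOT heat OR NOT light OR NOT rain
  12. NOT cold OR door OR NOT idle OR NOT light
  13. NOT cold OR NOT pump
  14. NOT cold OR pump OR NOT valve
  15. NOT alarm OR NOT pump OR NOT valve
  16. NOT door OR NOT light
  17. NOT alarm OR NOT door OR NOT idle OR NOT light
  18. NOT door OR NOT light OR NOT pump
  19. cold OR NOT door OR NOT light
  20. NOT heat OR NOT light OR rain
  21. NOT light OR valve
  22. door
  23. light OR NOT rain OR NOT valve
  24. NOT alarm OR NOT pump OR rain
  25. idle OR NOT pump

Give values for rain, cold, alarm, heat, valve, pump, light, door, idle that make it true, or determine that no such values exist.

Unit clause (door) forces door = True.
In (NOT door OR NOT light) only NOT light is left, so light = False.
Set rain = False.
Set cold = False.
Set alarm = False.
Set heat = False.
Set valve = False.
Set pump = True.
  then (idle OR NOT pump) forces idle = True.
All clauses satisfied.

rain = False; cold = False; alarm = False; heat = False; valve = False; pump = True; light = False; door = True; idle = True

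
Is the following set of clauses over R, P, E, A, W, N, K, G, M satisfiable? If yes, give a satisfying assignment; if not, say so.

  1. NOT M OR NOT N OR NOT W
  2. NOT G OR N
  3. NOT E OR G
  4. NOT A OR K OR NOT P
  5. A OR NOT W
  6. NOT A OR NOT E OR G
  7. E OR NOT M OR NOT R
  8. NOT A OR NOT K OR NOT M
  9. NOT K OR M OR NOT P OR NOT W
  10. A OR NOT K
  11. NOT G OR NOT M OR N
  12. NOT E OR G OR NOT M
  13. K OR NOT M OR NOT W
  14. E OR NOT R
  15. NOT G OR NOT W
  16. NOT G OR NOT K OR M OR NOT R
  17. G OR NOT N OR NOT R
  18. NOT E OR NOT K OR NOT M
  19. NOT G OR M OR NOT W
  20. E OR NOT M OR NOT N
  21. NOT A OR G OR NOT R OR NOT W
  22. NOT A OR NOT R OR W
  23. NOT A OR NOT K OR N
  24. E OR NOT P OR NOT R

R = False; P = False; E = False; A = True; W = False; N = True; K = True; G = True; M = False

Set R = False.
Set P = False.
Set E = False.
Set A = True.
Set W = False.
Set N = True.
  then (E OR NOT M OR NOT N) forces M = False.
Set K = True.
Set G = True.
All clauses satisfied.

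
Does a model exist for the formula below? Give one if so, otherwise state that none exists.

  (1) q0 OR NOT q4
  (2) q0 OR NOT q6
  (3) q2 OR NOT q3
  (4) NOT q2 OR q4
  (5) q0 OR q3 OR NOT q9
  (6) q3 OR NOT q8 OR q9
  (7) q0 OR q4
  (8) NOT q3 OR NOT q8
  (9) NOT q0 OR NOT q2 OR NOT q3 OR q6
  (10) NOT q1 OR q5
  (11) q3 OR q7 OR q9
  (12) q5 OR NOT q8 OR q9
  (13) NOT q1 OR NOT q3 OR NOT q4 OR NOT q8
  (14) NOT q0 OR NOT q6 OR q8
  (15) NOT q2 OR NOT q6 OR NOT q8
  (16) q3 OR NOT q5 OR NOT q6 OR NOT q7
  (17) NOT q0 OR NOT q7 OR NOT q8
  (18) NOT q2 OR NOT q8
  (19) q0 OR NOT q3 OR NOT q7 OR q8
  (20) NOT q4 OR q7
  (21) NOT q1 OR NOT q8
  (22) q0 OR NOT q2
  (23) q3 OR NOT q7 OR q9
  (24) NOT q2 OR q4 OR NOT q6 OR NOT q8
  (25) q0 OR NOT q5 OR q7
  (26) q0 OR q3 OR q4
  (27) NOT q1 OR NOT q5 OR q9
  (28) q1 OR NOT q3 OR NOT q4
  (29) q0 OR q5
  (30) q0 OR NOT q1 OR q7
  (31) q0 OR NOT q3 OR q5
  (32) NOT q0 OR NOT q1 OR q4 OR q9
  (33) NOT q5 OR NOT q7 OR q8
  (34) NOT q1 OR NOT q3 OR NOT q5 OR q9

q0 = True, q1 = True, q2 = False, q3 = False, q4 = False, q5 = True, q6 = False, q7 = False, q8 = False, q9 = True

Try q0 = False:
  (q0 OR NOT q4) forces q4 = False.
  clause (q0 OR q4) is falsified — backtrack.
So q0 = True.
Set q1 = True.
  then (NOT q1 OR q5) forces q5 = True.
  then (NOT q1 OR NOT q8) forces q8 = False.
  then (NOT q1 OR NOT q5 OR q9) forces q9 = True.
  then (NOT q5 OR NOT q7 OR q8) forces q7 = False.
  then (NOT q0 OR NOT q6 OR q8) forces q6 = False.
  then (NOT q4 OR q7) forces q4 = False.
  then (NOT q2 OR q4) forces q2 = False.
  then (q2 OR NOT q3) forces q3 = False.
All clauses satisfied.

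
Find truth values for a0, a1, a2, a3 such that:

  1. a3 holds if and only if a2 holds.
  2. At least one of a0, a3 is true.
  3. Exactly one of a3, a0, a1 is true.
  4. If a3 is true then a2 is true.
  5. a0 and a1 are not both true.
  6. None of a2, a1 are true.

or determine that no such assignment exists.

a0 = True, a1 = False, a2 = False, a3 = False

  (1) a3=F, a2=F — same ✓
  (2) {a0, a3}: 1 true — at least one ✓
  (3) {a3, a0, a1}: 1 true — exactly one ✓
  (4) a3=F ⇒ a2: vacuous ✓
  (5) a0=T, a1=F — not both ✓
  (6) {a2, a1}: 0 true — none ✓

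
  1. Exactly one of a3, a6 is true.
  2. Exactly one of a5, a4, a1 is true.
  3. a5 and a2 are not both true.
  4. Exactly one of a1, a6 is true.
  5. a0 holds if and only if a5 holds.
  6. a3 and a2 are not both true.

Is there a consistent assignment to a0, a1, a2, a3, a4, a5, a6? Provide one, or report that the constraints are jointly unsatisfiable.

a0: False; a1: False; a2: False; a3: False; a4: True; a5: False; a6: True

  (1) {a3, a6}: 1 true — exactly one ✓
  (2) {a5, a4, a1}: 1 true — exactly one ✓
  (3) a5=F, a2=F — not both ✓
  (4) {a1, a6}: 1 true — exactly one ✓
  (5) a0=F, a5=F — same ✓
  (6) a3=F, a2=F — not both ✓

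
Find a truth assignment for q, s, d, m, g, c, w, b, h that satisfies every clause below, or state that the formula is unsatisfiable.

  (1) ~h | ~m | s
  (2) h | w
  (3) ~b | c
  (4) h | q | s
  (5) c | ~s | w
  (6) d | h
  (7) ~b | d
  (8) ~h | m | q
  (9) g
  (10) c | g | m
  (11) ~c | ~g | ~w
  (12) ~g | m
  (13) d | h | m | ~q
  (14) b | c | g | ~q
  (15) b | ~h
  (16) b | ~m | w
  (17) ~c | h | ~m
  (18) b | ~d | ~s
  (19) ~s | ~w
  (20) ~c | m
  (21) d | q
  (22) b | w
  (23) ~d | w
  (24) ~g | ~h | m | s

q: True, s: False, d: True, m: True, g: True, c: False, w: True, b: False, h: False

Unit clause (g) forces g = True.
In (~g | m) only m is left, so m = True.
Set q = True.
Set s = False.
  then (~h | ~m | s) forces h = False.
  then (h | w) forces w = True.
  then (d | h) forces d = True.
  then (~c | ~g | ~w) forces c = False.
  then (~b | c) forces b = False.
All clauses satisfied.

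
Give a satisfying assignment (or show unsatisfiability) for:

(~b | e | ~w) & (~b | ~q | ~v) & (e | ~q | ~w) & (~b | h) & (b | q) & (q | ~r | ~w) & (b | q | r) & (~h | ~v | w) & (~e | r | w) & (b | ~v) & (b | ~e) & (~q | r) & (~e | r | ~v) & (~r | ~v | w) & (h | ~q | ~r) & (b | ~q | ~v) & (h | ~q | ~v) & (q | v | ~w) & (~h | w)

Set e = True.
  then (b | ~e) forces b = True.
  then (~b | h) forces h = True.
  then (~h | w) forces w = True.
Set r = True.
  then (q | ~r | ~w) forces q = True.
  then (~b | ~q | ~v) forces v = False.
All clauses satisfied.

e: True, r: True, h: True, b: True, v: False, w: True, q: True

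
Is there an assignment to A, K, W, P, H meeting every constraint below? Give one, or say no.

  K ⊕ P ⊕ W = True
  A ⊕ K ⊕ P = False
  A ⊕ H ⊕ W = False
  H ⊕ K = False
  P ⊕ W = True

Unsatisfiable — no assignment works.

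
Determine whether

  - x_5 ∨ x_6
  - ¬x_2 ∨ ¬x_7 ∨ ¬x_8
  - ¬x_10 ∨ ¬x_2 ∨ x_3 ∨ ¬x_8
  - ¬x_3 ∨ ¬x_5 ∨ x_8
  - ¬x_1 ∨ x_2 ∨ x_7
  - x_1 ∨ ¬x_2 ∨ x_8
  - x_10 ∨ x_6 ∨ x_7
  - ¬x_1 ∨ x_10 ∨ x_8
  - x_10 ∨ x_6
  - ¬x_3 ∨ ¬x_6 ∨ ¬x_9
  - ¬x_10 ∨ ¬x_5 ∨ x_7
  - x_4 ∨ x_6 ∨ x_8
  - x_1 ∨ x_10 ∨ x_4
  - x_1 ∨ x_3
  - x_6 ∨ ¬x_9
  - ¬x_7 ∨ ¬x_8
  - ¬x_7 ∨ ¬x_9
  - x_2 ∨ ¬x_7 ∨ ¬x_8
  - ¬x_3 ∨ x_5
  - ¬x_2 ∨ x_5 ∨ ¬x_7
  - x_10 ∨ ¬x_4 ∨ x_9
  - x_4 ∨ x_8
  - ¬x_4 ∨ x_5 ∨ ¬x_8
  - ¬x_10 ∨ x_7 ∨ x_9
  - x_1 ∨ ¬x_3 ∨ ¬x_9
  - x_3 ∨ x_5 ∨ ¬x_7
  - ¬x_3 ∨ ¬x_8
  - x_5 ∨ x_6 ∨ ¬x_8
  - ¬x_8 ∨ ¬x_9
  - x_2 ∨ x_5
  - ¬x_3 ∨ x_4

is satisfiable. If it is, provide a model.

Try x_1 = False:
  (x_1 ∨ x_3) forces x_3 = True.
  (¬x_3 ∨ x_5) forces x_5 = True.
  (¬x_3 ∨ ¬x_5 ∨ x_8) forces x_8 = True.
  clause (¬x_3 ∨ ¬x_8) is falsified — backtrack.
So x_1 = True.
Set x_2 = True.
Set x_3 = False.
Set x_4 = True.
Set x_5 = True.
Set x_6 = True.
Try x_7 = False:
  (¬x_10 ∨ ¬x_5 ∨ x_7) forces x_10 = False.
  (¬x_1 ∨ x_10 ∨ x_8) forces x_8 = True.
  (x_10 ∨ ¬x_4 ∨ x_9) forces x_9 = True.
  clause (¬x_8 ∨ ¬x_9) is falsified — backtrack.
So x_7 = True.
  then (¬x_2 ∨ ¬x_7 ∨ ¬x_8) forces x_8 = False.
  then (¬x_1 ∨ x_10 ∨ x_8) forces x_10 = True.
  then (¬x_7 ∨ ¬x_9) forces x_9 = False.
All clauses satisfied.

x_1=T, x_2=T, x_3=F, x_4=T, x_5=T, x_6=T, x_7=T, x_8=F, x_9=F, x_10=T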